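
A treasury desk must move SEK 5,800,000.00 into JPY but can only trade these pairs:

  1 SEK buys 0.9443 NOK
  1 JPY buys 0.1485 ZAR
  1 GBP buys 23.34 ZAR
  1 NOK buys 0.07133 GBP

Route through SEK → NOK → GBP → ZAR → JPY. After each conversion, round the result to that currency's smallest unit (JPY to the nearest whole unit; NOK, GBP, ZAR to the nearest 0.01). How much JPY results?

SEK 5,800,000.00 × 0.9443 = NOK 5,476,940.00
NOK 5,476,940.00 × 0.07133 = GBP 390,670.13
GBP 390,670.13 × 23.34 = ZAR 9,118,240.83
ZAR 9,118,240.83 ÷ 0.1485 = JPY 61,402,295

JPY 61,402,295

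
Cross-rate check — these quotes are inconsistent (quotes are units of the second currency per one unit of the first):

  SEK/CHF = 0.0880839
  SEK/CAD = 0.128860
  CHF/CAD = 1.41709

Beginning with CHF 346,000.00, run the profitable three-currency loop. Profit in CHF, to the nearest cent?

Profitable loop is CHF → SEK → CAD → CHF:
CHF 346,000.00 ÷ 0.0880839 = SEK 3,928,073.12
SEK 3,928,073.12 × 0.128860 = CAD 506,171.50
CAD 506,171.50 ÷ 1.41709 = CHF 357,190.79
Profit = CHF 357,190.79 − CHF 346,000.00

Profit: CHF 11,190.79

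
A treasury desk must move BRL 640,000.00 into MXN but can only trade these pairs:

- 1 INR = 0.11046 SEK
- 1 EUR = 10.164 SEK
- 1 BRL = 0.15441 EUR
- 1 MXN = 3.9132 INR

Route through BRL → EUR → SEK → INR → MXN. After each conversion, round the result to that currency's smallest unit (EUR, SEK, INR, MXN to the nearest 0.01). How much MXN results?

MXN 2,323,715.57

BRL 640,000.00 × 0.15441 = EUR 98,822.40
EUR 98,822.40 × 10.164 = SEK 1,004,430.87
SEK 1,004,430.87 ÷ 0.11046 = INR 9,093,163.77
INR 9,093,163.77 ÷ 3.9132 = MXN 2,323,715.57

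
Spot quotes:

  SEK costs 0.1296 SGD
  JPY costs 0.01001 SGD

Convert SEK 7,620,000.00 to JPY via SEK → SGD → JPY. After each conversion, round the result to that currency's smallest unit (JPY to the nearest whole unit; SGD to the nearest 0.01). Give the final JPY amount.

JPY 98,656,543

SEK 7,620,000.00 × 0.1296 = SGD 987,552.00
SGD 987,552.00 ÷ 0.01001 = JPY 98,656,543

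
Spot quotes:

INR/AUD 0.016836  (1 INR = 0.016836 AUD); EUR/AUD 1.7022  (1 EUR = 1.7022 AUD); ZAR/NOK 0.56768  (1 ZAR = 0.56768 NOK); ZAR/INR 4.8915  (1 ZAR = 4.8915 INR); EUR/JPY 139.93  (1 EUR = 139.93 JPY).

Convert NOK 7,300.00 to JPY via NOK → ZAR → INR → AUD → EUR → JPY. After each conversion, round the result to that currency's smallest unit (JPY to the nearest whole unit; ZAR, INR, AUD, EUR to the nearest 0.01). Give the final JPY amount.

JPY 87,056

NOK 7,300.00 ÷ 0.56768 = ZAR 12,859.36
ZAR 12,859.36 × 4.8915 = INR 62,901.56
INR 62,901.56 × 0.016836 = AUD 1,059.01
AUD 1,059.01 ÷ 1.7022 = EUR 622.14
EUR 622.14 × 139.93 = JPY 87,056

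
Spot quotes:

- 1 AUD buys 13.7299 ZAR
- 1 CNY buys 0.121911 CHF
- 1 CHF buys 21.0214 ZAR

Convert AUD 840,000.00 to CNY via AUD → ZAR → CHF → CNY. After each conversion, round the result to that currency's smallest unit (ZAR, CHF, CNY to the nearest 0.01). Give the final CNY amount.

CNY 4,500,306.86

AUD 840,000.00 × 13.7299 = ZAR 11,533,116.00
ZAR 11,533,116.00 ÷ 21.0214 = CHF 548,636.91
CHF 548,636.91 ÷ 0.121911 = CNY 4,500,306.86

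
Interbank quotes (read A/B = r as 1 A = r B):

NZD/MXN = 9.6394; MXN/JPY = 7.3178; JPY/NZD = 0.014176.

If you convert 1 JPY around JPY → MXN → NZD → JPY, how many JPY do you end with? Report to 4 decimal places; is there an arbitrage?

1.0000 (no arbitrage)

Around JPY → MXN → NZD → JPY: 1 ÷ 7.3178 ÷ 9.6394 ÷ 0.014176 = 1.000036
Product ≈ 1 (deviation 0.004%, within rounding noise).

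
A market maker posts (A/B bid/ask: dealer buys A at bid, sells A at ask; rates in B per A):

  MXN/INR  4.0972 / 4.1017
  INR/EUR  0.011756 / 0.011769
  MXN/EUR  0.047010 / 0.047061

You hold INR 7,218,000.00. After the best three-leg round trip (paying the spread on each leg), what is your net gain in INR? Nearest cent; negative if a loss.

Net profit: INR 169,584.61

Best loop INR → EUR → MXN → INR:
INR 7,218,000.00 × 0.011756 (sell INR at bid) = EUR 84,854.81
EUR 84,854.81 ÷ 0.047061 (buy MXN at ask) = MXN 1,803,081.28
MXN 1,803,081.28 × 4.0972 (sell MXN at bid) = INR 7,387,584.61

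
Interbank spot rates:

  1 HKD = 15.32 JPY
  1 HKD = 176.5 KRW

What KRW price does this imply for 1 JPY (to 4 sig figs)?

JPY/KRW = 11.52

1 JPY ÷ 15.32 = 0.0652742 HKD
0.0652742 HKD × 176.5 = 11.5209 KRW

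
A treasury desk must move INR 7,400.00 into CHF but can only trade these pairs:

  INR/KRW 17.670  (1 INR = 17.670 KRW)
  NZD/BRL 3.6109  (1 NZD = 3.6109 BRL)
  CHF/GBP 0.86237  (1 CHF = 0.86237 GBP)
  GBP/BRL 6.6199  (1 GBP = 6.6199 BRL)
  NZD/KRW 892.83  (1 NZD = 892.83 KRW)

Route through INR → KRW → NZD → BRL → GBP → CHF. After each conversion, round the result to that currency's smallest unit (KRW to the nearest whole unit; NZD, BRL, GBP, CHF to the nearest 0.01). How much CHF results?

INR 7,400.00 × 17.670 = KRW 130,758
KRW 130,758 ÷ 892.83 = NZD 146.45
NZD 146.45 × 3.6109 = BRL 528.82
BRL 528.82 ÷ 6.6199 = GBP 79.88
GBP 79.88 ÷ 0.86237 = CHF 92.63

CHF 92.63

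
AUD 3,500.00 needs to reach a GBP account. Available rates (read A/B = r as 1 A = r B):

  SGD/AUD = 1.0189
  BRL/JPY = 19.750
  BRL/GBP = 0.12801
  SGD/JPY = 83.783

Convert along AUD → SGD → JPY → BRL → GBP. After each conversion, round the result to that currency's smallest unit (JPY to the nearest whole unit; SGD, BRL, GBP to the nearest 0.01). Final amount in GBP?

GBP 1,865.39

AUD 3,500.00 ÷ 1.0189 = SGD 3,435.08
SGD 3,435.08 × 83.783 = JPY 287,801
JPY 287,801 ÷ 19.750 = BRL 14,572.20
BRL 14,572.20 × 0.12801 = GBP 1,865.39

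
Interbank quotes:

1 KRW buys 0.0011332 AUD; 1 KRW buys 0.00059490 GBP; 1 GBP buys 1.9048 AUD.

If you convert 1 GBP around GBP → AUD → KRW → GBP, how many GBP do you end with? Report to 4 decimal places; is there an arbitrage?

Around GBP → AUD → KRW → GBP: 1 × 1.9048 ÷ 0.0011332 × 0.00059490 = 0.999970
Product ≈ 1 (deviation 0.003%, within rounding noise).

1.0000 (no arbitrage)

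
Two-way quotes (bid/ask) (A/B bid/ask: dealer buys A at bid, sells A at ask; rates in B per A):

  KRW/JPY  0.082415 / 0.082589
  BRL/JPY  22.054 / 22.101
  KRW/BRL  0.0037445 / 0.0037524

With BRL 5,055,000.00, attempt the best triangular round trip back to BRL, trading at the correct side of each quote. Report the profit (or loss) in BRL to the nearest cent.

Net result: BRL -477.23 (no profitable arbitrage after spreads)

Best loop BRL → JPY → KRW → BRL:
BRL 5,055,000.00 × 22.054 (sell BRL at bid) = JPY 111,482,970
JPY 111,482,970 ÷ 0.082589 (buy KRW at ask) = KRW 1,349,852,523
KRW 1,349,852,523 × 0.0037445 (sell KRW at bid) = BRL 5,054,522.77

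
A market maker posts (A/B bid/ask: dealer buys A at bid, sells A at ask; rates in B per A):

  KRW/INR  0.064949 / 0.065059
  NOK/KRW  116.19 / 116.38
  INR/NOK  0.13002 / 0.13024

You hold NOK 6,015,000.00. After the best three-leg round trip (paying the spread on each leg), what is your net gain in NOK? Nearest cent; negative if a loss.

Net profit: NOK 84,658.31

Best loop NOK → INR → KRW → NOK:
NOK 6,015,000.00 ÷ 0.13024 (buy INR at ask) = INR 46,183,968.06
INR 46,183,968.06 ÷ 0.065059 (buy KRW at ask) = KRW 709,878,235
KRW 709,878,235 ÷ 116.38 (buy NOK at ask) = NOK 6,099,658.31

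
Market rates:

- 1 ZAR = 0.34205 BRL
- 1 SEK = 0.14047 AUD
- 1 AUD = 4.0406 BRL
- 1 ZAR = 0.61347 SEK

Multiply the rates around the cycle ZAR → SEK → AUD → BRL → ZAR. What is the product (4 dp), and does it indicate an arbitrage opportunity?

1.0180 (arbitrage exists)

Around ZAR → SEK → AUD → BRL → ZAR: 1 × 0.61347 × 0.14047 × 4.0406 ÷ 0.34205 = 1.017966
Product > 1; profitable direction is ZAR → SEK → AUD → BRL → ZAR.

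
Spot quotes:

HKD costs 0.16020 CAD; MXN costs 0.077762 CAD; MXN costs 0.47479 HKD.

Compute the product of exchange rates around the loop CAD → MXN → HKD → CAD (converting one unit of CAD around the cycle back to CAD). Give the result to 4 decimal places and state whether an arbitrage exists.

Around CAD → MXN → HKD → CAD: 1 ÷ 0.077762 × 0.47479 × 0.16020 = 0.978130
Product < 1; profitable direction is CAD → HKD → MXN → CAD.

0.9781 (arbitrage exists)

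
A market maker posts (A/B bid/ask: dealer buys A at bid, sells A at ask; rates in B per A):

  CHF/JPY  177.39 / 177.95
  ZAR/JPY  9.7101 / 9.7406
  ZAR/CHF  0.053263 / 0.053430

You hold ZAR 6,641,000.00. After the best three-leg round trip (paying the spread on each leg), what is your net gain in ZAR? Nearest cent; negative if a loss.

Best loop ZAR → JPY → CHF → ZAR:
ZAR 6,641,000.00 × 9.7101 (sell ZAR at bid) = JPY 64,484,774
JPY 64,484,774 ÷ 177.95 (buy CHF at ask) = CHF 362,375.80
CHF 362,375.80 ÷ 0.053430 (buy ZAR at ask) = ZAR 6,782,253.47

Net profit: ZAR 141,253.47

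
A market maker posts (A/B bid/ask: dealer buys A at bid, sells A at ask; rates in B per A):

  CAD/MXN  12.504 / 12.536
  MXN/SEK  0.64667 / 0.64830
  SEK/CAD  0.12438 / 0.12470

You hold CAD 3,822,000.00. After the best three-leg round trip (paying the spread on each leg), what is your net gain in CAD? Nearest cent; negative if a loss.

Best loop CAD → MXN → SEK → CAD:
CAD 3,822,000.00 × 12.504 (sell CAD at bid) = MXN 47,790,288.00
MXN 47,790,288.00 × 0.64667 (sell MXN at bid) = SEK 30,904,545.54
SEK 30,904,545.54 × 0.12438 (sell SEK at bid) = CAD 3,843,907.37

Net profit: CAD 21,907.37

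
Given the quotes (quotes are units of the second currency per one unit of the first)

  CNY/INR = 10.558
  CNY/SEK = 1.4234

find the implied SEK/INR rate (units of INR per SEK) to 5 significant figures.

1 SEK ÷ 1.4234 = 0.702543 CNY
0.702543 CNY × 10.558 = 7.41745 INR

SEK/INR = 7.4175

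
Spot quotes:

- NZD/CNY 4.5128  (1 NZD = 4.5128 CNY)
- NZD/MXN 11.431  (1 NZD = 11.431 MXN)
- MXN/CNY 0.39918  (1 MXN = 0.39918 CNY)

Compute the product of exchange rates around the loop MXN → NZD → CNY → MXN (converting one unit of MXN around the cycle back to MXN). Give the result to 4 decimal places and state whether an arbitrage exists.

0.9890 (arbitrage exists)

Around MXN → NZD → CNY → MXN: 1 ÷ 11.431 × 4.5128 ÷ 0.39918 = 0.988993
Product < 1; profitable direction is MXN → CNY → NZD → MXN.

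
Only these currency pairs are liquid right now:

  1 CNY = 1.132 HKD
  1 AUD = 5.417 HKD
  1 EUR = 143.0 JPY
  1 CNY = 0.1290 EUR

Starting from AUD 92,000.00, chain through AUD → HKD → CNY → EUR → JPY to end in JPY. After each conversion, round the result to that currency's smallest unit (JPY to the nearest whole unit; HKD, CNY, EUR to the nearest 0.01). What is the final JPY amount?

AUD 92,000.00 × 5.417 = HKD 498,364.00
HKD 498,364.00 ÷ 1.132 = CNY 440,250.88
CNY 440,250.88 × 0.1290 = EUR 56,792.36
EUR 56,792.36 × 143.0 = JPY 8,121,307

JPY 8,121,307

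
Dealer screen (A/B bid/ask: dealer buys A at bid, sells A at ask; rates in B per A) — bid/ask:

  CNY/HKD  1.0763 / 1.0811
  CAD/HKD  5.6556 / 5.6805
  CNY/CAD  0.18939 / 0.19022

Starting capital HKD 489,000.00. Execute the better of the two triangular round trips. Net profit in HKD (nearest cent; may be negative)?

Net result: HKD -1,920.94 (no profitable arbitrage after spreads)

Best loop HKD → CAD → CNY → HKD:
HKD 489,000.00 ÷ 5.6805 (buy CAD at ask) = CAD 86,083.97
CAD 86,083.97 ÷ 0.19022 (buy CNY at ask) = CNY 452,549.53
CNY 452,549.53 × 1.0763 (sell CNY at bid) = HKD 487,079.06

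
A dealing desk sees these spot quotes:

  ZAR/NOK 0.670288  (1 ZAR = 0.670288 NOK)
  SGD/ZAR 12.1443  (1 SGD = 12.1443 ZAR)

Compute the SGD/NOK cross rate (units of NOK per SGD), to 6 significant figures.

SGD/NOK = 8.14018

1 SGD × 12.1443 = 12.1443 ZAR
12.1443 ZAR × 0.670288 = 8.14018 NOK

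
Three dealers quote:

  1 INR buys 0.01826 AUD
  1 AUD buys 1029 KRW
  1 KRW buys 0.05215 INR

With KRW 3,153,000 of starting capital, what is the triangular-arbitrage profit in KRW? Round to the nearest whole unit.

Profit: KRW 64,759

Profitable loop is KRW → AUD → INR → KRW:
KRW 3,153,000 ÷ 1029 = AUD 3,064.14
AUD 3,064.14 ÷ 0.01826 = INR 167,806.13
INR 167,806.13 ÷ 0.05215 = KRW 3,217,759
Profit = KRW 3,217,759 − KRW 3,153,000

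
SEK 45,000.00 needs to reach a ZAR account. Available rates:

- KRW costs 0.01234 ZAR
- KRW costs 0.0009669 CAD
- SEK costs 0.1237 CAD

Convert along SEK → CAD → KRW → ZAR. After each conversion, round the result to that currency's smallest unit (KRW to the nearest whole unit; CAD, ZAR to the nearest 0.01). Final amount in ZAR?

SEK 45,000.00 × 0.1237 = CAD 5,566.50
CAD 5,566.50 ÷ 0.0009669 = KRW 5,757,059
KRW 5,757,059 × 0.01234 = ZAR 71,042.11

ZAR 71,042.11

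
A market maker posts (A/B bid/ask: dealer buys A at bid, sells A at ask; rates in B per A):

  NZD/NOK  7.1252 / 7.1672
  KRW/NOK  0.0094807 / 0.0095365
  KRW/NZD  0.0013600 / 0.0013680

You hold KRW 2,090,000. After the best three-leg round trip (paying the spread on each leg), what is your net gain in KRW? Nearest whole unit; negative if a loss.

Net profit: KRW 33,700

Best loop KRW → NZD → NOK → KRW:
KRW 2,090,000 × 0.0013600 (sell KRW at bid) = NZD 2,842.40
NZD 2,842.40 × 7.1252 (sell NZD at bid) = NOK 20,252.67
NOK 20,252.67 ÷ 0.0095365 (buy KRW at ask) = KRW 2,123,700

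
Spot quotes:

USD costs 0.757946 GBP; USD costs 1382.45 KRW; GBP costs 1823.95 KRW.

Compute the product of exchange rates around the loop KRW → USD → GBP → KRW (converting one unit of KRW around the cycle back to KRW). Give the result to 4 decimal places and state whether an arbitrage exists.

1.0000 (no arbitrage)

Around KRW → USD → GBP → KRW: 1 ÷ 1382.45 × 0.757946 × 1823.95 = 1.000004
Product ≈ 1 (deviation 0.000%, within rounding noise).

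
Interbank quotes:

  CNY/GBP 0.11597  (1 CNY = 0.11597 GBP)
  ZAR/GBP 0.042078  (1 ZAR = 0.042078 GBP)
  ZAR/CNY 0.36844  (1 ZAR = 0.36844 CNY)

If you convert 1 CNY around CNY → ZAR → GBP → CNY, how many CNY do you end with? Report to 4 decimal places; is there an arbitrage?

0.9848 (arbitrage exists)

Around CNY → ZAR → GBP → CNY: 1 ÷ 0.36844 × 0.042078 ÷ 0.11597 = 0.984788
Product < 1; profitable direction is CNY → GBP → ZAR → CNY.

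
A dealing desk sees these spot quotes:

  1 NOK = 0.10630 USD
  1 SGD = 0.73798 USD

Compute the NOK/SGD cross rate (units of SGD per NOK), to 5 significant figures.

1 NOK × 0.10630 = 0.1063 USD
0.1063 USD ÷ 0.73798 = 0.144042 SGD

NOK/SGD = 0.14404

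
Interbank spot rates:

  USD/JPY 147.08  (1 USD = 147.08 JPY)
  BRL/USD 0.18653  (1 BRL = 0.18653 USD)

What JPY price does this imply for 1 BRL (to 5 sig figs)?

BRL/JPY = 27.435

1 BRL × 0.18653 = 0.18653 USD
0.18653 USD × 147.08 = 27.4348 JPY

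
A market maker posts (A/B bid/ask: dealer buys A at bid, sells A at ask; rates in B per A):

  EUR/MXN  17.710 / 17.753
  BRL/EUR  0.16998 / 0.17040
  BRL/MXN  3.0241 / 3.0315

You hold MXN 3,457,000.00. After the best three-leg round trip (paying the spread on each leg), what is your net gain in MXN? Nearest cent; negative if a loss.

Net result: MXN -1,155.57 (no profitable arbitrage after spreads)

Best loop MXN → EUR → BRL → MXN:
MXN 3,457,000.00 ÷ 17.753 (buy EUR at ask) = EUR 194,727.65
EUR 194,727.65 ÷ 0.17040 (buy BRL at ask) = BRL 1,142,767.91
BRL 1,142,767.91 × 3.0241 (sell BRL at bid) = MXN 3,455,844.43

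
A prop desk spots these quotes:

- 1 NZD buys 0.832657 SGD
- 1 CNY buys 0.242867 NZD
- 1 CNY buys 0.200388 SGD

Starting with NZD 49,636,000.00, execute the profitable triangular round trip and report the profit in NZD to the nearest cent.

Profit: NZD 455,001.03

Profitable loop is NZD → SGD → CNY → NZD:
NZD 49,636,000.00 × 0.832657 = SGD 41,329,762.85
SGD 41,329,762.85 ÷ 0.200388 = CNY 206,248,691.80
CNY 206,248,691.80 × 0.242867 = NZD 50,091,001.03
Profit = NZD 50,091,001.03 − NZD 49,636,000.00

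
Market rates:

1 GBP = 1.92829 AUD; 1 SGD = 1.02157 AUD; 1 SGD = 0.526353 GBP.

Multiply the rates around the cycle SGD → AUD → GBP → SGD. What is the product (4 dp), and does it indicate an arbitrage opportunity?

Around SGD → AUD → GBP → SGD: 1 × 1.02157 ÷ 1.92829 ÷ 0.526353 = 1.006511
Product > 1; profitable direction is SGD → AUD → GBP → SGD.

1.0065 (arbitrage exists)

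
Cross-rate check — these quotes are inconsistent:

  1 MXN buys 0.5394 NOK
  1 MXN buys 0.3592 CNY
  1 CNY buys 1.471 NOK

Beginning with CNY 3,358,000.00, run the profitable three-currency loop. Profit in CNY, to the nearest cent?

Profit: CNY 70,014.37

Profitable loop is CNY → MXN → NOK → CNY:
CNY 3,358,000.00 ÷ 0.3592 = MXN 9,348,552.34
MXN 9,348,552.34 × 0.5394 = NOK 5,042,609.13
NOK 5,042,609.13 ÷ 1.471 = CNY 3,428,014.37
Profit = CNY 3,428,014.37 − CNY 3,358,000.00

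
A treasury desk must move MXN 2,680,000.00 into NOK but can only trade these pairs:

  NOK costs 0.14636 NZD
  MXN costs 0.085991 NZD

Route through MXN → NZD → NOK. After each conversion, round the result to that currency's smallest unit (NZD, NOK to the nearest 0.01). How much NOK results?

MXN 2,680,000.00 × 0.085991 = NZD 230,455.88
NZD 230,455.88 ÷ 0.14636 = NOK 1,574,582.40

NOK 1,574,582.40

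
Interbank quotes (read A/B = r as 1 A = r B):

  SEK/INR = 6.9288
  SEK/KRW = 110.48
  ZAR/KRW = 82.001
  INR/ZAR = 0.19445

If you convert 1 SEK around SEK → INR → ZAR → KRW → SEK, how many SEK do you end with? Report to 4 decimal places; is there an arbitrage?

1.0000 (no arbitrage)

Around SEK → INR → ZAR → KRW → SEK: 1 × 6.9288 × 0.19445 × 82.001 ÷ 110.48 = 1.000003
Product ≈ 1 (deviation 0.000%, within rounding noise).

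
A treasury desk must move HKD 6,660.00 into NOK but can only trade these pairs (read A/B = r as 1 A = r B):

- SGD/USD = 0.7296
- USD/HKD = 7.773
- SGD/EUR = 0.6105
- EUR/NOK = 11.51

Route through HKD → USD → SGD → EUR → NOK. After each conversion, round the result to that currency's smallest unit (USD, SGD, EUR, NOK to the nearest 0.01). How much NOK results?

HKD 6,660.00 ÷ 7.773 = USD 856.81
USD 856.81 ÷ 0.7296 = SGD 1,174.36
SGD 1,174.36 × 0.6105 = EUR 716.95
EUR 716.95 × 11.51 = NOK 8,252.09

NOK 8,252.09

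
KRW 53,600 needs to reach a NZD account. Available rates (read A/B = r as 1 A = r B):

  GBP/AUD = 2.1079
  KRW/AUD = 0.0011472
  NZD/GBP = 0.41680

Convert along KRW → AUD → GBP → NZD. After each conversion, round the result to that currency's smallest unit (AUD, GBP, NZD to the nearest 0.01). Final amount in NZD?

NZD 69.99

KRW 53,600 × 0.0011472 = AUD 61.49
AUD 61.49 ÷ 2.1079 = GBP 29.17
GBP 29.17 ÷ 0.41680 = NZD 69.99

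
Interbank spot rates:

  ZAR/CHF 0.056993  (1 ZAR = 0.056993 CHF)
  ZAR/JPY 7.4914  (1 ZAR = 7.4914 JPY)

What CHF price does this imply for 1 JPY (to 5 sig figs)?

JPY/CHF = 0.0076078

1 JPY ÷ 7.4914 = 0.133486 ZAR
0.133486 ZAR × 0.056993 = 0.00760779 CHF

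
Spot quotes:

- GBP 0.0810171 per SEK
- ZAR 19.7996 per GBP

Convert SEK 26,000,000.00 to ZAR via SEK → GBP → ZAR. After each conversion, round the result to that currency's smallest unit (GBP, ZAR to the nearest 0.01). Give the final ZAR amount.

ZAR 41,706,760.50

SEK 26,000,000.00 × 0.0810171 = GBP 2,106,444.60
GBP 2,106,444.60 × 19.7996 = ZAR 41,706,760.50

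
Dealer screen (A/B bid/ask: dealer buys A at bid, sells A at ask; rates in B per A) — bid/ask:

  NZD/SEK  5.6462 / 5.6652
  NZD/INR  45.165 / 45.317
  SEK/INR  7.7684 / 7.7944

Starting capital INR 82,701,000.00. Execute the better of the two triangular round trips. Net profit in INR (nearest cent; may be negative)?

Net profit: INR 1,888,184.78

Best loop INR → SEK → NZD → INR:
INR 82,701,000.00 ÷ 7.7944 (buy SEK at ask) = SEK 10,610,309.97
SEK 10,610,309.97 ÷ 5.6652 (buy NZD at ask) = NZD 1,872,892.39
NZD 1,872,892.39 × 45.165 (sell NZD at bid) = INR 84,589,184.78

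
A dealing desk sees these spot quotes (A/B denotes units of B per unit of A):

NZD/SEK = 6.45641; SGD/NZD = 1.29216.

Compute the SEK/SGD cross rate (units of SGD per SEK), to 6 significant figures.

1 SEK ÷ 6.45641 = 0.154885 NZD
0.154885 NZD ÷ 1.29216 = 0.119865 SGD

SEK/SGD = 0.119865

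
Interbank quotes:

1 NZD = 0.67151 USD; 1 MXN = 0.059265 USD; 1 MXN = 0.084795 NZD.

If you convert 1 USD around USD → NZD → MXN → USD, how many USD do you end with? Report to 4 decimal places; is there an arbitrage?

1.0408 (arbitrage exists)

Around USD → NZD → MXN → USD: 1 ÷ 0.67151 ÷ 0.084795 × 0.059265 = 1.040820
Product > 1; profitable direction is USD → NZD → MXN → USD.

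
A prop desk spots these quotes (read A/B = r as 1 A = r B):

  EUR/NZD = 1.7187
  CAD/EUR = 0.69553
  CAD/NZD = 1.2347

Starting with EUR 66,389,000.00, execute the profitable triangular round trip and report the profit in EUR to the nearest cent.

Profitable loop is EUR → CAD → NZD → EUR:
EUR 66,389,000.00 ÷ 0.69553 = CAD 95,450,951.07
CAD 95,450,951.07 × 1.2347 = NZD 117,853,289.29
NZD 117,853,289.29 ÷ 1.7187 = EUR 68,571,181.29
Profit = EUR 68,571,181.29 − EUR 66,389,000.00

Profit: EUR 2,182,181.29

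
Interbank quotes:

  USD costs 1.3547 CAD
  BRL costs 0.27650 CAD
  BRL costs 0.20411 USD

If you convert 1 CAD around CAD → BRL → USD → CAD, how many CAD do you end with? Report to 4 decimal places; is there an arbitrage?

1.0000 (no arbitrage)

Around CAD → BRL → USD → CAD: 1 ÷ 0.27650 × 0.20411 × 1.3547 = 1.000028
Product ≈ 1 (deviation 0.003%, within rounding noise).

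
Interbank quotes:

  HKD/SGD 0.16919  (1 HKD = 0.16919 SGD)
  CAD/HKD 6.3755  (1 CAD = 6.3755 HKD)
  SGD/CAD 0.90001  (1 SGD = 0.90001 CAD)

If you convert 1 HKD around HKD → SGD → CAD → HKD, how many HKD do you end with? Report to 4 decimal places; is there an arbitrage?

Around HKD → SGD → CAD → HKD: 1 × 0.16919 × 0.90001 × 6.3755 = 0.970815
Product < 1; profitable direction is HKD → CAD → SGD → HKD.

0.9708 (arbitrage exists)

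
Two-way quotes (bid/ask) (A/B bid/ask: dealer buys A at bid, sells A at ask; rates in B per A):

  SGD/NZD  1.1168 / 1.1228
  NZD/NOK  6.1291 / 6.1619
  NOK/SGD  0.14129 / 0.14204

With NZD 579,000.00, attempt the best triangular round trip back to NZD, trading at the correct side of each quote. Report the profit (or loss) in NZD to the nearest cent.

Net profit: NZD 10,183.87

Best loop NZD → SGD → NOK → NZD:
NZD 579,000.00 ÷ 1.1228 (buy SGD at ask) = SGD 515,675.10
SGD 515,675.10 ÷ 0.14204 (buy NOK at ask) = NOK 3,630,492.10
NOK 3,630,492.10 ÷ 6.1619 (buy NZD at ask) = NZD 589,183.87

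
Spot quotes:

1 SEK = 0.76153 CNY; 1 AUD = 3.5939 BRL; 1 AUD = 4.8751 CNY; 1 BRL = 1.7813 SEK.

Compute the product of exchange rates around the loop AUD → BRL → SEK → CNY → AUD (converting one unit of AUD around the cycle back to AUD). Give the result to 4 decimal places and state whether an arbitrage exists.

1.0000 (no arbitrage)

Around AUD → BRL → SEK → CNY → AUD: 1 × 3.5939 × 1.7813 × 0.76153 ÷ 4.8751 = 1.000015
Product ≈ 1 (deviation 0.002%, within rounding noise).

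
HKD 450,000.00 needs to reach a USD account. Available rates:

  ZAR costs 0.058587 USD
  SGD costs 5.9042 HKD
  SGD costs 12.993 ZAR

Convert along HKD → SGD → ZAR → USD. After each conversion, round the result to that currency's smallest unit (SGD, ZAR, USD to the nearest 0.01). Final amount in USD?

USD 58,017.92

HKD 450,000.00 ÷ 5.9042 = SGD 76,216.93
SGD 76,216.93 × 12.993 = ZAR 990,286.57
ZAR 990,286.57 × 0.058587 = USD 58,017.92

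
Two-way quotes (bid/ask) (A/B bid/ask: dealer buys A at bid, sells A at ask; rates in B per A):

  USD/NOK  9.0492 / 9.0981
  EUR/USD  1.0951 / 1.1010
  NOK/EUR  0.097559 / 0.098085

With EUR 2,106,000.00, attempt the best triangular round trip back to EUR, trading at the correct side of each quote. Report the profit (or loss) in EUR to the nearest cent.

Net profit: EUR 37,471.66

Best loop EUR → NOK → USD → EUR:
EUR 2,106,000.00 ÷ 0.098085 (buy NOK at ask) = NOK 21,471,172.96
NOK 21,471,172.96 ÷ 9.0981 (buy USD at ask) = USD 2,359,962.30
USD 2,359,962.30 ÷ 1.1010 (buy EUR at ask) = EUR 2,143,471.66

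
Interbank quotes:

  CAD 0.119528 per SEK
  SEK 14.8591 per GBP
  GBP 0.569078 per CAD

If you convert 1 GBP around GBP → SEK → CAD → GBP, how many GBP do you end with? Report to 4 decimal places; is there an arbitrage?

1.0107 (arbitrage exists)

Around GBP → SEK → CAD → GBP: 1 × 14.8591 × 0.119528 × 0.569078 = 1.010727
Product > 1; profitable direction is GBP → SEK → CAD → GBP.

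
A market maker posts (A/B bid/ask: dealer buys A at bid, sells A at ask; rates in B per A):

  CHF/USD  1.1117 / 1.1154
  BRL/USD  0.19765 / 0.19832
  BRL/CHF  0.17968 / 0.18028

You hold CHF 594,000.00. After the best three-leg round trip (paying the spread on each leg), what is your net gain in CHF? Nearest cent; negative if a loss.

Best loop CHF → USD → BRL → CHF:
CHF 594,000.00 × 1.1117 (sell CHF at bid) = USD 660,349.80
USD 660,349.80 ÷ 0.19832 (buy BRL at ask) = BRL 3,329,718.64
BRL 3,329,718.64 × 0.17968 (sell BRL at bid) = CHF 598,283.84

Net profit: CHF 4,283.84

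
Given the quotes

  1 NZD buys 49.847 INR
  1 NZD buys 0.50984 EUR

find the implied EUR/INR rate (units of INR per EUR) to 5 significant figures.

EUR/INR = 97.770

1 EUR ÷ 0.50984 = 1.9614 NZD
1.9614 NZD × 49.847 = 97.7699 INR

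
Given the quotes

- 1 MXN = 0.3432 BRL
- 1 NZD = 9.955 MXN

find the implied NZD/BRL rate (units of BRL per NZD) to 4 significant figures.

1 NZD × 9.955 = 9.955 MXN
9.955 MXN × 0.3432 = 3.41656 BRL

NZD/BRL = 3.417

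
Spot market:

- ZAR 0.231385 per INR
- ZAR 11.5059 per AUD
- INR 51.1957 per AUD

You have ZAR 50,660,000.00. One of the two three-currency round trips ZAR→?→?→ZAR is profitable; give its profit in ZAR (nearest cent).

Profit: ZAR 1,497,080.93

Profitable loop is ZAR → AUD → INR → ZAR:
ZAR 50,660,000.00 ÷ 11.5059 = AUD 4,402,958.48
AUD 4,402,958.48 × 51.1957 = INR 225,412,541.57
INR 225,412,541.57 × 0.231385 = ZAR 52,157,080.93
Profit = ZAR 52,157,080.93 − ZAR 50,660,000.00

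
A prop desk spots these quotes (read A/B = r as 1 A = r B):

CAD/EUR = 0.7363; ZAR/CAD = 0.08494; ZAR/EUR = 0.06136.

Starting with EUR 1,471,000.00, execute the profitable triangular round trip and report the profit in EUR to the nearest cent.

Profit: EUR 28,320.15

Profitable loop is EUR → ZAR → CAD → EUR:
EUR 1,471,000.00 ÷ 0.06136 = ZAR 23,973,272.49
ZAR 23,973,272.49 × 0.08494 = CAD 2,036,289.77
CAD 2,036,289.77 × 0.7363 = EUR 1,499,320.15
Profit = EUR 1,499,320.15 − EUR 1,471,000.00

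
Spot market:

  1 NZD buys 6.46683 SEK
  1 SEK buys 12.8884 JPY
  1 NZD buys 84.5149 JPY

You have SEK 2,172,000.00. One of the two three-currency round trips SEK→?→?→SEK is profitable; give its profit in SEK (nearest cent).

Profit: SEK 30,432.73

Profitable loop is SEK → NZD → JPY → SEK:
SEK 2,172,000.00 ÷ 6.46683 = NZD 335,867.81
NZD 335,867.81 × 84.5149 = JPY 28,385,834
JPY 28,385,834 ÷ 12.8884 = SEK 2,202,432.73
Profit = SEK 2,202,432.73 − SEK 2,172,000.00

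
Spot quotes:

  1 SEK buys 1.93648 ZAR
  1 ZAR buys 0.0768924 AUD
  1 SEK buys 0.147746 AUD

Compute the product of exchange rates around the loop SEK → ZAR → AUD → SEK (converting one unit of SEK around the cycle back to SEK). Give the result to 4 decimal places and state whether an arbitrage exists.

Around SEK → ZAR → AUD → SEK: 1 × 1.93648 × 0.0768924 ÷ 0.147746 = 1.007815
Product > 1; profitable direction is SEK → ZAR → AUD → SEK.

1.0078 (arbitrage exists)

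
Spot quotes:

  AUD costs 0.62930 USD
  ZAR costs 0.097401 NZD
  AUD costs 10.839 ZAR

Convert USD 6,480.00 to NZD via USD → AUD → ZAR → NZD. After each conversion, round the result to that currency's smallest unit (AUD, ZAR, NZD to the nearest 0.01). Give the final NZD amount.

USD 6,480.00 ÷ 0.62930 = AUD 10,297.16
AUD 10,297.16 × 10.839 = ZAR 111,610.92
ZAR 111,610.92 × 0.097401 = NZD 10,871.02

NZD 10,871.02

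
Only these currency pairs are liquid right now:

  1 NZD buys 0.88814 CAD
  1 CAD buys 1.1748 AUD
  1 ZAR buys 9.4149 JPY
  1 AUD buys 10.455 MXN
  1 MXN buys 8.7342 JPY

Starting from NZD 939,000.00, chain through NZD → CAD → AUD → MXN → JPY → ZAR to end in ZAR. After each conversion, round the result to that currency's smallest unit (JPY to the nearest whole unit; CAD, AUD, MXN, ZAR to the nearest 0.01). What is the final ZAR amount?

ZAR 9,502,599.28

NZD 939,000.00 × 0.88814 = CAD 833,963.46
CAD 833,963.46 × 1.1748 = AUD 979,740.27
AUD 979,740.27 × 10.455 = MXN 10,243,184.52
MXN 10,243,184.52 × 8.7342 = JPY 89,466,022
JPY 89,466,022 ÷ 9.4149 = ZAR 9,502,599.28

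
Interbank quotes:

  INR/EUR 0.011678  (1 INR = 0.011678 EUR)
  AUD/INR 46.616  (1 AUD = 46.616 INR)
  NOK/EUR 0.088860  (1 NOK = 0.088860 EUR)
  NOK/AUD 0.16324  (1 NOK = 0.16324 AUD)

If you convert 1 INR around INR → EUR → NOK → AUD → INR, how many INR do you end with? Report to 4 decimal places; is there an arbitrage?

Around INR → EUR → NOK → AUD → INR: 1 × 0.011678 ÷ 0.088860 × 0.16324 × 46.616 = 1.000055
Product ≈ 1 (deviation 0.005%, within rounding noise).

1.0001 (no arbitrage)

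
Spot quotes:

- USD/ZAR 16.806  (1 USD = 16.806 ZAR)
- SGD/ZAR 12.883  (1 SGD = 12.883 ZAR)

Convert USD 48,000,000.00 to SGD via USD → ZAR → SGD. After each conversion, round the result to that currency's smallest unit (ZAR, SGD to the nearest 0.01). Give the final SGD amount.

SGD 62,616,471.32

USD 48,000,000.00 × 16.806 = ZAR 806,688,000.00
ZAR 806,688,000.00 ÷ 12.883 = SGD 62,616,471.32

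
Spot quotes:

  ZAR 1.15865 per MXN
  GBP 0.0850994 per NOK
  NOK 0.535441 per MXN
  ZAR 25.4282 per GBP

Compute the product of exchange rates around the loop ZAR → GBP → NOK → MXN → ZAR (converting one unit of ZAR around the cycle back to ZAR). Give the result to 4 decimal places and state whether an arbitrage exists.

1.0000 (no arbitrage)

Around ZAR → GBP → NOK → MXN → ZAR: 1 ÷ 25.4282 ÷ 0.0850994 ÷ 0.535441 × 1.15865 = 0.999997
Product ≈ 1 (deviation 0.000%, within rounding noise).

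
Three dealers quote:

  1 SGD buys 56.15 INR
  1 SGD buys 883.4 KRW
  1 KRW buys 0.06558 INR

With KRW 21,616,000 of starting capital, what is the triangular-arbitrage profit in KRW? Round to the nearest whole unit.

Profit: KRW 686,543

Profitable loop is KRW → INR → SGD → KRW:
KRW 21,616,000 × 0.06558 = INR 1,417,577.28
INR 1,417,577.28 ÷ 56.15 = SGD 25,246.26
SGD 25,246.26 × 883.4 = KRW 22,302,543
Profit = KRW 22,302,543 − KRW 21,616,000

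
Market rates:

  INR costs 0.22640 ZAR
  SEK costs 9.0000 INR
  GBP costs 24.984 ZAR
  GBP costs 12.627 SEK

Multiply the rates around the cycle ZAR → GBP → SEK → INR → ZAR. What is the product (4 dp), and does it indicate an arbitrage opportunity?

1.0298 (arbitrage exists)

Around ZAR → GBP → SEK → INR → ZAR: 1 ÷ 24.984 × 12.627 × 9.0000 × 0.22640 = 1.029810
Product > 1; profitable direction is ZAR → GBP → SEK → INR → ZAR.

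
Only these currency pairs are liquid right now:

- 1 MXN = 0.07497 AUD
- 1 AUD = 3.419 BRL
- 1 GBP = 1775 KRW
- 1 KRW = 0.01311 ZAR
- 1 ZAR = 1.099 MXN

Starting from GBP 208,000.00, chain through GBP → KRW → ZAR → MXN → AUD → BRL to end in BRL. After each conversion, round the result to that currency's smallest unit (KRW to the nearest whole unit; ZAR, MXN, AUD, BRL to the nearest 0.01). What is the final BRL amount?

GBP 208,000.00 × 1775 = KRW 369,200,000
KRW 369,200,000 × 0.01311 = ZAR 4,840,212.00
ZAR 4,840,212.00 × 1.099 = MXN 5,319,392.99
MXN 5,319,392.99 × 0.07497 = AUD 398,794.89
AUD 398,794.89 × 3.419 = BRL 1,363,479.73

BRL 1,363,479.73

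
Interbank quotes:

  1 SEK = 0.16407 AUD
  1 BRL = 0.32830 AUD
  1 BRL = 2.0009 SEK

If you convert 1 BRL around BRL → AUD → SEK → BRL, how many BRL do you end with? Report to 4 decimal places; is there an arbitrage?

Around BRL → AUD → SEK → BRL: 1 × 0.32830 ÷ 0.16407 ÷ 2.0009 = 1.000038
Product ≈ 1 (deviation 0.004%, within rounding noise).

1.0000 (no arbitrage)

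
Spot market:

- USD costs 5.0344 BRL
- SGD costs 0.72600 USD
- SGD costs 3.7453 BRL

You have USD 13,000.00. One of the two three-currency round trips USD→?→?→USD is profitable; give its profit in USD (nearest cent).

Profitable loop is USD → SGD → BRL → USD:
USD 13,000.00 ÷ 0.72600 = SGD 17,906.34
SGD 17,906.34 × 3.7453 = BRL 67,064.60
BRL 67,064.60 ÷ 5.0344 = USD 13,321.27
Profit = USD 13,321.27 − USD 13,000.00

Profit: USD 321.27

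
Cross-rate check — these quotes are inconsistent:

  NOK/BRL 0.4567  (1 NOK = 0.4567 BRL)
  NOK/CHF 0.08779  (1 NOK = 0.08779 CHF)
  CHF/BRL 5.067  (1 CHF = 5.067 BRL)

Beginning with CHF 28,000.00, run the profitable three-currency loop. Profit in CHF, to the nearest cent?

Profit: CHF 747.04

Profitable loop is CHF → NOK → BRL → CHF:
CHF 28,000.00 ÷ 0.08779 = NOK 318,942.93
NOK 318,942.93 × 0.4567 = BRL 145,661.24
BRL 145,661.24 ÷ 5.067 = CHF 28,747.04
Profit = CHF 28,747.04 − CHF 28,000.00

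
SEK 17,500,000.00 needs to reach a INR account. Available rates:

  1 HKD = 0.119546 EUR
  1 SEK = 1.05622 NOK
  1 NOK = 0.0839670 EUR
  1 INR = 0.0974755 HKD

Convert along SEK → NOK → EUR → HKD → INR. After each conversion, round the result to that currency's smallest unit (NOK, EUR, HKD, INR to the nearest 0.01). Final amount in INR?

INR 133,189,672.38

SEK 17,500,000.00 × 1.05622 = NOK 18,483,850.00
NOK 18,483,850.00 × 0.0839670 = EUR 1,552,033.43
EUR 1,552,033.43 ÷ 0.119546 = HKD 12,982,729.91
HKD 12,982,729.91 ÷ 0.0974755 = INR 133,189,672.38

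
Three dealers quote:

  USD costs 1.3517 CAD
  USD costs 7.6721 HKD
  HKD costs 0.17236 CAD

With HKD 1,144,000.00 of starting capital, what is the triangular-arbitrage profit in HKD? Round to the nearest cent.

Profitable loop is HKD → USD → CAD → HKD:
HKD 1,144,000.00 ÷ 7.6721 = USD 149,111.72
USD 149,111.72 × 1.3517 = CAD 201,554.31
CAD 201,554.31 ÷ 0.17236 = HKD 1,169,379.83
Profit = HKD 1,169,379.83 − HKD 1,144,000.00

Profit: HKD 25,379.83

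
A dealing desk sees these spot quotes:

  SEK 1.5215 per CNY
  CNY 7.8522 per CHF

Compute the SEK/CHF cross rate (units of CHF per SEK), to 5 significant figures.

SEK/CHF = 0.083702

1 SEK ÷ 1.5215 = 0.657246 CNY
0.657246 CNY ÷ 7.8522 = 0.0837022 CHF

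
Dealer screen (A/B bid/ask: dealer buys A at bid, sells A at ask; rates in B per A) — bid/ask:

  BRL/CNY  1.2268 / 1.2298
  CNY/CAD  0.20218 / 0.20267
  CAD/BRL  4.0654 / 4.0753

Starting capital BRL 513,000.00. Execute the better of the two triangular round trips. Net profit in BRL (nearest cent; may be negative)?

Net profit: BRL 4,288.24

Best loop BRL → CNY → CAD → BRL:
BRL 513,000.00 × 1.2268 (sell BRL at bid) = CNY 629,348.40
CNY 629,348.40 × 0.20218 (sell CNY at bid) = CAD 127,241.66
CAD 127,241.66 × 4.0654 (sell CAD at bid) = BRL 517,288.24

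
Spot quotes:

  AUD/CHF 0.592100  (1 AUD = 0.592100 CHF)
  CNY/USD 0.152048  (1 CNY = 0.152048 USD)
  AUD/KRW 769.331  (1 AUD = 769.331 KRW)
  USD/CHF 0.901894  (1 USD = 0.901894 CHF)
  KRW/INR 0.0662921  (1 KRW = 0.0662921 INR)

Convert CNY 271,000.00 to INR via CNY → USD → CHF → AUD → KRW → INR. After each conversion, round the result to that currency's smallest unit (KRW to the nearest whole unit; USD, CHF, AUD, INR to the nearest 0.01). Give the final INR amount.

INR 3,200,998.57

CNY 271,000.00 × 0.152048 = USD 41,205.01
USD 41,205.01 × 0.901894 = CHF 37,162.55
CHF 37,162.55 ÷ 0.592100 = AUD 62,763.98
AUD 62,763.98 × 769.331 = KRW 48,286,275
KRW 48,286,275 × 0.0662921 = INR 3,200,998.57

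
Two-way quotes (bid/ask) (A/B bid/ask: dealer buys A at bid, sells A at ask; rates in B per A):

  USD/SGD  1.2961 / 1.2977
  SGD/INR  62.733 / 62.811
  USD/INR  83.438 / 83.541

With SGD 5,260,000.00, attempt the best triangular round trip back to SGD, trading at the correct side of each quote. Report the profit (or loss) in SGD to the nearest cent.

Best loop SGD → USD → INR → SGD:
SGD 5,260,000.00 ÷ 1.2977 (buy USD at ask) = USD 4,053,325.11
USD 4,053,325.11 × 83.438 (sell USD at bid) = INR 338,201,340.83
INR 338,201,340.83 ÷ 62.811 (buy SGD at ask) = SGD 5,384,428.54

Net profit: SGD 124,428.54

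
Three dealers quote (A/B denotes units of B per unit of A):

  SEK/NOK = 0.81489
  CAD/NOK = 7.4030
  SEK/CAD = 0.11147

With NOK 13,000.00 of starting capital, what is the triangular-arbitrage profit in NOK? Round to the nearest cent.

Profitable loop is NOK → SEK → CAD → NOK:
NOK 13,000.00 ÷ 0.81489 = SEK 15,953.07
SEK 15,953.07 × 0.11147 = CAD 1,778.29
CAD 1,778.29 × 7.4030 = NOK 13,164.67
Profit = NOK 13,164.67 − NOK 13,000.00

Profit: NOK 164.67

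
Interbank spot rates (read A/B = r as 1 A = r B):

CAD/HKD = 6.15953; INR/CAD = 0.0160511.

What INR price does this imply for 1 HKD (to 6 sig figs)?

1 HKD ÷ 6.15953 = 0.16235 CAD
0.16235 CAD ÷ 0.0160511 = 10.1146 INR

HKD/INR = 10.1146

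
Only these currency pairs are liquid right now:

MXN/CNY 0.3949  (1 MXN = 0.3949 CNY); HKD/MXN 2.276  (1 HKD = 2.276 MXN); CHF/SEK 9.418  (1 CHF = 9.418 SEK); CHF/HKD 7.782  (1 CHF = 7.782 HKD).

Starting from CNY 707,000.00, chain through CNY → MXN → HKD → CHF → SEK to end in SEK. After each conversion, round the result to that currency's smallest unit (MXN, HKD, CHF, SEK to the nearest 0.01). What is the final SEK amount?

SEK 951,979.26

CNY 707,000.00 ÷ 0.3949 = MXN 1,790,326.66
MXN 1,790,326.66 ÷ 2.276 = HKD 786,611.01
HKD 786,611.01 ÷ 7.782 = CHF 101,080.83
CHF 101,080.83 × 9.418 = SEK 951,979.26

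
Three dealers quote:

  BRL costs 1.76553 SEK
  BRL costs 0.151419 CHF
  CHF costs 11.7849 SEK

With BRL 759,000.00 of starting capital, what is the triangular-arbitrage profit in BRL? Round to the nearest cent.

Profit: BRL 8,137.04

Profitable loop is BRL → CHF → SEK → BRL:
BRL 759,000.00 × 0.151419 = CHF 114,927.02
CHF 114,927.02 × 11.7849 = SEK 1,354,403.45
SEK 1,354,403.45 ÷ 1.76553 = BRL 767,137.04
Profit = BRL 767,137.04 − BRL 759,000.00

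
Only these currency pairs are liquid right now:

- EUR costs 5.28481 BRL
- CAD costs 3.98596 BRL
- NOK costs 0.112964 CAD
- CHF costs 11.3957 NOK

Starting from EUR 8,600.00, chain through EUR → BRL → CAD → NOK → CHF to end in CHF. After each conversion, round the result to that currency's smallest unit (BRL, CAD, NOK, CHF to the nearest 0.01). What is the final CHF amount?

CHF 8,857.55

EUR 8,600.00 × 5.28481 = BRL 45,449.37
BRL 45,449.37 ÷ 3.98596 = CAD 11,402.36
CAD 11,402.36 ÷ 0.112964 = NOK 100,938.00
NOK 100,938.00 ÷ 11.3957 = CHF 8,857.55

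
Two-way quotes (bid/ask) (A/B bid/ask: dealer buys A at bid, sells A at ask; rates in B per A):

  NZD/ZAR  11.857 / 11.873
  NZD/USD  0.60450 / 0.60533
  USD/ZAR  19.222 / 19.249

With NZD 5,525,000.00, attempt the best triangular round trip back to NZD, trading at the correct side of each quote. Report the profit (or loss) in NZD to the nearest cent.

Net profit: NZD 97,205.71

Best loop NZD → ZAR → USD → NZD:
NZD 5,525,000.00 × 11.857 (sell NZD at bid) = ZAR 65,509,925.00
ZAR 65,509,925.00 ÷ 19.249 (buy USD at ask) = USD 3,403,289.78
USD 3,403,289.78 ÷ 0.60533 (buy NZD at ask) = NZD 5,622,205.71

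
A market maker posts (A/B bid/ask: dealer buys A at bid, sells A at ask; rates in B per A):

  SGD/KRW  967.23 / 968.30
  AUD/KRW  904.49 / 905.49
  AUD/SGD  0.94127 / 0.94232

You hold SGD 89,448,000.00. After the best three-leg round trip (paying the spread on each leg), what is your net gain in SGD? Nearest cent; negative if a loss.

Net profit: SGD 487,458.17

Best loop SGD → KRW → AUD → SGD:
SGD 89,448,000.00 × 967.23 (sell SGD at bid) = KRW 86,516,789,040
KRW 86,516,789,040 ÷ 905.49 (buy AUD at ask) = AUD 95,546,929.33
AUD 95,546,929.33 × 0.94127 (sell AUD at bid) = SGD 89,935,458.17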